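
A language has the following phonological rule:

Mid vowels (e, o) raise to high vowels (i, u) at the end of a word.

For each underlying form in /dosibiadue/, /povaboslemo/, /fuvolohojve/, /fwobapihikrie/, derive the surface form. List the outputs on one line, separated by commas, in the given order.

dosibiadui, povaboslemu, fuvolohojvi, fwobapihikrii

/dosibiadue/: /e/ is a mid vowel in word-final position, so it raises to [i]. → [dosibiadui].
/povaboslemo/: /o/ is a mid vowel in word-final position, so it raises to [u]. → [povaboslemu].
/fuvolohojve/: /e/ is a mid vowel in word-final position, so it raises to [i]. → [fuvolohojvi].
/fwobapihikrie/: /e/ is a mid vowel in word-final position, so it raises to [i]. → [fwobapihikrii].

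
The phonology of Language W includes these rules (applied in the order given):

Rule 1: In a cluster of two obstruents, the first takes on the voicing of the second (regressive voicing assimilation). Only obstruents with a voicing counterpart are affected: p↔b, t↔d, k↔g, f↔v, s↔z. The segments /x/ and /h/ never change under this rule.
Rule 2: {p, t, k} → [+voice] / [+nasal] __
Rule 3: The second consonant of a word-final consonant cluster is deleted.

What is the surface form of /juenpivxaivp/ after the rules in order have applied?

juenbifxaif

Rule 1 (regressive voicing assimilation): /v/ precedes the voiceless obstruent /x/, so it devoices to [f] by assimilation. /v/ precedes the voiceless obstruent /p/, so it devoices to [f] by assimilation. /juenpivxaivp/ → juenpifxaifp.
Rule 2 (post-nasal voicing): /p/ is a voiceless stop immediately after the nasal /n/, so it voices to [b]. /juenpifxaifp/ → juenbifxaifp.
Rule 3 (final cluster simplification): /p/ is the second consonant of a word-final cluster /fp/, so it deletes. /juenbifxaifp/ → juenbifxaif.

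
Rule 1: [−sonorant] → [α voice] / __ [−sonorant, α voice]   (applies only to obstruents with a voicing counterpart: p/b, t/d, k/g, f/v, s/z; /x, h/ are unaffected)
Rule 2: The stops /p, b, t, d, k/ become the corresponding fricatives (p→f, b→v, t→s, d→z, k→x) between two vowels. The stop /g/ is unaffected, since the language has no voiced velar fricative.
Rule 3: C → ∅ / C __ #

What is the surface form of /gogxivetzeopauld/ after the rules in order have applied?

gokxivedzeofaul

Rule 1 (regressive voicing assimilation): /g/ precedes the voiceless obstruent /x/, so it devoices to [k] by assimilation. /t/ precedes the voiced obstruent /z/, so it voices to [d] by assimilation. /gogxivetzeopauld/ → gokxivedzeopauld.
Rule 2 (intervocalic spirantization): /p/ is a stop between vowels /o/ and /a/, so it spirantizes to the fricative [f]. /gokxivedzeopauld/ → gokxivedzeofauld.
Rule 3 (final cluster simplification): /d/ is the second consonant of a word-final cluster /ld/, so it deletes. /gokxivedzeofauld/ → gokxivedzeofaul.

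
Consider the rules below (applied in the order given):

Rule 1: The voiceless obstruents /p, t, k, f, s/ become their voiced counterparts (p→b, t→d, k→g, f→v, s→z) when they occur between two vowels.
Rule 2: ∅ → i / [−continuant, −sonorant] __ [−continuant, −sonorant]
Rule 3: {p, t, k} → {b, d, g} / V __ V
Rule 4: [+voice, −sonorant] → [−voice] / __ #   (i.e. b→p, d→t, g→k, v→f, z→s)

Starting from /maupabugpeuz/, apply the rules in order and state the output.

maubabugibeus

Rule 1 (intervocalic voicing): /p/ is a voiceless obstruent between vowels /u/ and /a/, so it voices to [b]. /maupabugpeuz/ → maubabugpeuz.
Rule 2 (stop-cluster i-epenthesis): /g/ and /p/ form a stop–stop cluster, so [i] is inserted between them. /maubabugpeuz/ → maubabugipeuz.
Rule 3 (intervocalic voicing): /p/ is a voiceless stop between vowels /i/ and /e/, so it voices to [b]. /maubabugipeuz/ → maubabugibeuz.
Rule 4 (final devoicing): /z/ is a voiced obstruent in word-final position, so it devoices to [s]. /maubabugibeuz/ → maubabugibeus.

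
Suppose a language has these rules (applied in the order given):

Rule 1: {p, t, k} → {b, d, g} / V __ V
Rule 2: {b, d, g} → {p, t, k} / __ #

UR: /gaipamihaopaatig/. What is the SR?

gaibamihaobaadik

Rule 1 (intervocalic voicing): /p/ is a voiceless stop between vowels /i/ and /a/, so it voices to [b]. /p/ is a voiceless stop between vowels /o/ and /a/, so it voices to [b]. /t/ is a voiceless stop between vowels /a/ and /i/, so it voices to [d]. /gaipamihaopaatig/ → gaibamihaobaadig.
Rule 2 (final devoicing): /g/ is a voiced stop in word-final position, so it devoices to [k]. /gaibamihaobaadig/ → gaibamihaobaadik.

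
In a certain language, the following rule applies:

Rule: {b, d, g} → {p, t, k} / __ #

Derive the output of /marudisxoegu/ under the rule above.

No segment of /marudisxoegu/ meets the structural description of the rule, so the form surfaces unchanged.

marudisxoegu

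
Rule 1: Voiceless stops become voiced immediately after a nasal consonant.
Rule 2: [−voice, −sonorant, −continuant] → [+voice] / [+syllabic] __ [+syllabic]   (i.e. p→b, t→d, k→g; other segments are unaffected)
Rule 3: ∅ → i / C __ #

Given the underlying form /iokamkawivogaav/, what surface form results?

Rule 1 (post-nasal voicing): /k/ is a voiceless stop immediately after the nasal /m/, so it voices to [g]. /iokamkawivogaav/ → iokamgawivogaav.
Rule 2 (intervocalic voicing): /k/ is a voiceless stop between vowels /o/ and /a/, so it voices to [g]. /iokamgawivogaav/ → iogamgawivogaav.
Rule 3 (final i-epenthesis): the form ends in the consonant /v/, so [i] is inserted word-finally. /iogamgawivogaav/ → iogamgawivogaavi.

iogamgawivogaavi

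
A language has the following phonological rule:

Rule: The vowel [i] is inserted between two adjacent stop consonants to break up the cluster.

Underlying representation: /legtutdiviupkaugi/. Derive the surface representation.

legitutidiviupikaugi

/g/ and /t/ form a stop–stop cluster, so [i] is inserted between them.
/t/ and /d/ form a stop–stop cluster, so [i] is inserted between them.
/p/ and /k/ form a stop–stop cluster, so [i] is inserted between them.
Surface form: [legitutidiviupikaugi].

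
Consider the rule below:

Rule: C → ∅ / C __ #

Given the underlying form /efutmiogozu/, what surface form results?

efutmiogozu

No segment of /efutmiogozu/ meets the structural description of the rule, so the form surfaces unchanged.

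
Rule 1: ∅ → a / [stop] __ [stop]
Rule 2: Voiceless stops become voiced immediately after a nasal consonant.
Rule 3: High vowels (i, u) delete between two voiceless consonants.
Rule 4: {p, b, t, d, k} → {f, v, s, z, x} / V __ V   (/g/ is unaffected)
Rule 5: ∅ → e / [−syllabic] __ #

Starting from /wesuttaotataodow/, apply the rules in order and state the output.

Rule 1 (stop-cluster a-epenthesis): /t/ and /t/ form a stop–stop cluster, so [a] is inserted between them. /wesuttaotataodow/ → wesutataotataodow.
Rule 2 (post-nasal voicing): no segment meets the environment; /wesutataotataodow/ is unchanged.
Rule 3 (high vowel syncope): /u/ is a high vowel flanked by voiceless consonants /s/ and /t/, so it deletes. /wesutataotataodow/ → westataotataodow.
Rule 4 (intervocalic spirantization): /t/ is a stop between vowels /a/ and /a/, so it spirantizes to the fricative [s]. /t/ is a stop between vowels /o/ and /a/, so it spirantizes to the fricative [s]. /t/ is a stop between vowels /a/ and /a/, so it spirantizes to the fricative [s]. /d/ is a stop between vowels /o/ and /o/, so it spirantizes to the fricative [z]. /westataotataodow/ → westasaosasaozow.
Rule 5 (final e-epenthesis): the form ends in the consonant /w/, so [e] is inserted word-finally. /westasaosasaozow/ → westasaosasaozowe.

westasaosasaozowe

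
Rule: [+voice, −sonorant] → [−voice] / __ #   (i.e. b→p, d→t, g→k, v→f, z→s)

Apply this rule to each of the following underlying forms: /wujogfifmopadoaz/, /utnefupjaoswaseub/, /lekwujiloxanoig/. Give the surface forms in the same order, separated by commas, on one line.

/wujogfifmopadoaz/: /z/ is a voiced obstruent in word-final position, so it devoices to [s]. → [wujogfifmopadoas].
/utnefupjaoswaseub/: /b/ is a voiced obstruent in word-final position, so it devoices to [p]. → [utnefupjaoswaseup].
/lekwujiloxanoig/: /g/ is a voiced obstruent in word-final position, so it devoices to [k]. → [lekwujiloxanoik].

wujogfifmopadoas, utnefupjaoswaseup, lekwujiloxanoik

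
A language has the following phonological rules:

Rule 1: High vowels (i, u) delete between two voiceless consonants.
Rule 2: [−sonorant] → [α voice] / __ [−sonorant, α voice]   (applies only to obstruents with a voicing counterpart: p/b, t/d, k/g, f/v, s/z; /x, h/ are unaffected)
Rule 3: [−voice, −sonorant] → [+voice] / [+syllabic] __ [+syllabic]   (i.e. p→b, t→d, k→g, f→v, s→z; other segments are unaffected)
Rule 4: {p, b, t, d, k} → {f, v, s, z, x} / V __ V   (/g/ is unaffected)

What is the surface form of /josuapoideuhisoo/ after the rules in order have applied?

Rule 1 (high vowel syncope): /i/ is a high vowel flanked by voiceless consonants /h/ and /s/, so it deletes. /josuapoideuhisoo/ → josuapoideuhsoo.
Rule 2 (regressive voicing assimilation): no segment meets the environment; /josuapoideuhsoo/ is unchanged.
Rule 3 (intervocalic voicing): /s/ is a voiceless obstruent between vowels /o/ and /u/, so it voices to [z]. /p/ is a voiceless obstruent between vowels /a/ and /o/, so it voices to [b]. /josuapoideuhsoo/ → jozuaboideuhsoo.
Rule 4 (intervocalic spirantization): /b/ is a stop between vowels /a/ and /o/, so it spirantizes to the fricative [v]. /d/ is a stop between vowels /i/ and /e/, so it spirantizes to the fricative [z]. /jozuaboideuhsoo/ → jozuavoizeuhsoo.

jozuavoizeuhsoo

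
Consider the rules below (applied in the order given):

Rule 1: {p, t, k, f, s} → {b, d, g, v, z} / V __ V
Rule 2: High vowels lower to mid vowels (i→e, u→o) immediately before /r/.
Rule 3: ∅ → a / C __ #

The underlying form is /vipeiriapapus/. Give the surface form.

Rule 1 (intervocalic voicing): /p/ is a voiceless obstruent between vowels /i/ and /e/, so it voices to [b]. /p/ is a voiceless obstruent between vowels /a/ and /a/, so it voices to [b]. /p/ is a voiceless obstruent between vowels /a/ and /u/, so it voices to [b]. /vipeiriapapus/ → vibeiriababus.
Rule 2 (pre-rhotic lowering): /i/ is a high vowel immediately before /r/, so it lowers to [e]. /vibeiriababus/ → vibeeriababus.
Rule 3 (final a-epenthesis): the form ends in the consonant /s/, so [a] is inserted word-finally. /vibeeriababus/ → vibeeriababusa.

vibeeriababusa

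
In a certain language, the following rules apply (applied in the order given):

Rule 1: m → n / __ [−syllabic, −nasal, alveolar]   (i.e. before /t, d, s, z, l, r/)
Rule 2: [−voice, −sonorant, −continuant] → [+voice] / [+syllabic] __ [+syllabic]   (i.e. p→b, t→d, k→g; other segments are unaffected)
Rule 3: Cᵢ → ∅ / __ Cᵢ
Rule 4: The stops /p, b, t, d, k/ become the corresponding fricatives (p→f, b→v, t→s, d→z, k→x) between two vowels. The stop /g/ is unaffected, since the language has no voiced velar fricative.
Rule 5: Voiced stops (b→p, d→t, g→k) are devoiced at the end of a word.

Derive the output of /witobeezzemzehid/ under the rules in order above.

Rule 1 (nasal place assimilation): /m/ precedes the alveolar consonant /z/, so it assimilates in place to [n]. /witobeezzemzehid/ → witobeezzenzehid.
Rule 2 (intervocalic voicing): /t/ is a voiceless stop between vowels /i/ and /o/, so it voices to [d]. /witobeezzenzehid/ → widobeezzenzehid.
Rule 3 (degemination): /zz/ is a geminate; the first /z/ deletes. /widobeezzenzehid/ → widobeezenzehid.
Rule 4 (intervocalic spirantization): /d/ is a stop between vowels /i/ and /o/, so it spirantizes to the fricative [z]. /b/ is a stop between vowels /o/ and /e/, so it spirantizes to the fricative [v]. /widobeezenzehid/ → wizoveezenzehid.
Rule 5 (final devoicing): /d/ is a voiced stop in word-final position, so it devoices to [t]. /wizoveezenzehid/ → wizoveezenzehit.

wizoveezenzehit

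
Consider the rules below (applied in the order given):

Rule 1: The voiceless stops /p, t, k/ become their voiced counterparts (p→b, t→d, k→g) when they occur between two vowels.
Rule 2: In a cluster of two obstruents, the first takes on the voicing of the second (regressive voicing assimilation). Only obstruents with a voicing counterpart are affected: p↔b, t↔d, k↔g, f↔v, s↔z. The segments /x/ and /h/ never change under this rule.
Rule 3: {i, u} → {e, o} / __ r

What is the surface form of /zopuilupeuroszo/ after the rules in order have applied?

zobuilubeorozzo

Rule 1 (intervocalic voicing): /p/ is a voiceless stop between vowels /o/ and /u/, so it voices to [b]. /p/ is a voiceless stop between vowels /u/ and /e/, so it voices to [b]. /zopuilupeuroszo/ → zobuilubeuroszo.
Rule 2 (regressive voicing assimilation): /s/ precedes the voiced obstruent /z/, so it voices to [z] by assimilation. /zobuilubeuroszo/ → zobuilubeurozzo.
Rule 3 (pre-rhotic lowering): /u/ is a high vowel immediately before /r/, so it lowers to [o]. /zobuilubeurozzo/ → zobuilubeorozzo.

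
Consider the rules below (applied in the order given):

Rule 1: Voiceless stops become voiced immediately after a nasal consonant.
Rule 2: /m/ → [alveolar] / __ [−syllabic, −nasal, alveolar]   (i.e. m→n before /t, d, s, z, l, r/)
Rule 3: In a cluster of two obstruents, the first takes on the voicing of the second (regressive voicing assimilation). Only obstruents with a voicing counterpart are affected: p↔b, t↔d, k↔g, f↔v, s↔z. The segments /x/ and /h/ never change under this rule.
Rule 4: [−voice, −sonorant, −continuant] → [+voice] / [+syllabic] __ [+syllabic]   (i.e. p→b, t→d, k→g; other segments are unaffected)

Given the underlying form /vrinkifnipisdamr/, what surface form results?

vringifnibizdanr

Rule 1 (post-nasal voicing): /k/ is a voiceless stop immediately after the nasal /n/, so it voices to [g]. /vrinkifnipisdamr/ → vringifnipisdamr.
Rule 2 (nasal place assimilation): /m/ precedes the alveolar consonant /r/, so it assimilates in place to [n]. /vringifnipisdamr/ → vringifnipisdanr.
Rule 3 (regressive voicing assimilation): /s/ precedes the voiced obstruent /d/, so it voices to [z] by assimilation. /vringifnipisdanr/ → vringifnipizdanr.
Rule 4 (intervocalic voicing): /p/ is a voiceless stop between vowels /i/ and /i/, so it voices to [b]. /vringifnipizdanr/ → vringifnibizdanr.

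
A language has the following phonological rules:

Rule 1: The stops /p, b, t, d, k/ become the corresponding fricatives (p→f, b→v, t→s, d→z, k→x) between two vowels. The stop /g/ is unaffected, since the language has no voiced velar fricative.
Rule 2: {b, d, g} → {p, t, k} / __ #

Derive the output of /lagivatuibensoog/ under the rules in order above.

Rule 1 (intervocalic spirantization): /t/ is a stop between vowels /a/ and /u/, so it spirantizes to the fricative [s]. /b/ is a stop between vowels /i/ and /e/, so it spirantizes to the fricative [v]. /lagivatuibensoog/ → lagivasuivensoog.
Rule 2 (final devoicing): /g/ is a voiced stop in word-final position, so it devoices to [k]. /lagivasuivensoog/ → lagivasuivensook.

lagivasuivensook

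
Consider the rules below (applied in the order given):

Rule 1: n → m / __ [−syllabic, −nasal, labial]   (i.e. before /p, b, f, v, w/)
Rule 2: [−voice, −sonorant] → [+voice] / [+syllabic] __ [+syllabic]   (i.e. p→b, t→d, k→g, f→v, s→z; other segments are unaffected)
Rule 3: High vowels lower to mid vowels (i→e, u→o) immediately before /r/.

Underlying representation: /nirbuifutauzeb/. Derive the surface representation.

Rule 1 (nasal place assimilation): no segment meets the environment; /nirbuifutauzeb/ is unchanged.
Rule 2 (intervocalic voicing): /f/ is a voiceless obstruent between vowels /i/ and /u/, so it voices to [v]. /t/ is a voiceless obstruent between vowels /u/ and /a/, so it voices to [d]. /nirbuifutauzeb/ → nirbuivudauzeb.
Rule 3 (pre-rhotic lowering): /i/ is a high vowel immediately before /r/, so it lowers to [e]. /nirbuivudauzeb/ → nerbuivudauzeb.

nerbuivudauzeb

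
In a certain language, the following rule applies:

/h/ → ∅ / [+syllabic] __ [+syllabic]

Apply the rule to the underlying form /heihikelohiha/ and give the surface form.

heiikeloia

/h/ occurs between vowels /i/ and /i/, so it deletes.
/h/ occurs between vowels /o/ and /i/, so it deletes.
/h/ occurs between vowels /i/ and /a/, so it deletes.
The other instance of /h/ does not occur in the required environment and remains unchanged.
Surface form: [heiikeloia].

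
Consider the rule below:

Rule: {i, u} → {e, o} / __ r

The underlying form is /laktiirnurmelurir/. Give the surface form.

laktiernormelorer

Scanning /laktiirnurmelurir/: /i/ at position 5 is not in the conditioning environment; /i/ is a high vowel immediately before /r/, so it lowers to [e]; /u/ is a high vowel immediately before /r/, so it lowers to [o]; /u/ is a high vowel immediately before /r/, so it lowers to [o]; /i/ is a high vowel immediately before /r/, so it lowers to [e].
Result: [laktiernormelorer].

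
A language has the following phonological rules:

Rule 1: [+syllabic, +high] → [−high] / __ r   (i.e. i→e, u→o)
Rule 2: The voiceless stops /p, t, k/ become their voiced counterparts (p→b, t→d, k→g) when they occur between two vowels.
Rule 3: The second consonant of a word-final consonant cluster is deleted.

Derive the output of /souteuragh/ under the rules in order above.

soudeorag

Rule 1 (pre-rhotic lowering): /u/ is a high vowel immediately before /r/, so it lowers to [o]. /souteuragh/ → souteoragh.
Rule 2 (intervocalic voicing): /t/ is a voiceless stop between vowels /u/ and /e/, so it voices to [d]. /souteoragh/ → soudeoragh.
Rule 3 (final cluster simplification): /h/ is the second consonant of a word-final cluster /gh/, so it deletes. /soudeoragh/ → soudeorag.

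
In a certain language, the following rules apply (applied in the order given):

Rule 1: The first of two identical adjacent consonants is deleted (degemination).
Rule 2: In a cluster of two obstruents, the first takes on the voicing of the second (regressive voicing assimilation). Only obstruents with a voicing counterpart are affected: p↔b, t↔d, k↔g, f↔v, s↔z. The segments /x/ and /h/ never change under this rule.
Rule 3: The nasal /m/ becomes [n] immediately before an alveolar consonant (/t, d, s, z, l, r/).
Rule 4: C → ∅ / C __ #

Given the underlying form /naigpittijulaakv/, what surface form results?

naikpitijulaag

Rule 1 (degemination): /tt/ is a geminate; the first /t/ deletes. /naigpittijulaakv/ → naigpitijulaakv.
Rule 2 (regressive voicing assimilation): /g/ precedes the voiceless obstruent /p/, so it devoices to [k] by assimilation. /k/ precedes the voiced obstruent /v/, so it voices to [g] by assimilation. /naigpitijulaakv/ → naikpitijulaagv.
Rule 3 (nasal place assimilation): no segment meets the environment; /naikpitijulaagv/ is unchanged.
Rule 4 (final cluster simplification): /v/ is the second consonant of a word-final cluster /gv/, so it deletes. /naikpitijulaagv/ → naikpitijulaag.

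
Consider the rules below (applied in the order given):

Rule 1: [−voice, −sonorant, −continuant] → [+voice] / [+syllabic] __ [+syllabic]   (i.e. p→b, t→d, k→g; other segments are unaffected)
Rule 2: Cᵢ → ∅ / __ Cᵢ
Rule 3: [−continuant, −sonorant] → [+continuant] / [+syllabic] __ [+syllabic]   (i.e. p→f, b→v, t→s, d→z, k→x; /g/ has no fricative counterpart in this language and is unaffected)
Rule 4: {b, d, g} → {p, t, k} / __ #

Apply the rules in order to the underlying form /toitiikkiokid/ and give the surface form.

Rule 1 (intervocalic voicing): /t/ is a voiceless stop between vowels /i/ and /i/, so it voices to [d]. /k/ is a voiceless stop between vowels /o/ and /i/, so it voices to [g]. /toitiikkiokid/ → toidiikkiogid.
Rule 2 (degemination): /kk/ is a geminate; the first /k/ deletes. /toidiikkiogid/ → toidiikiogid.
Rule 3 (intervocalic spirantization): /d/ is a stop between vowels /i/ and /i/, so it spirantizes to the fricative [z]. /k/ is a stop between vowels /i/ and /i/, so it spirantizes to the fricative [x]. /toidiikiogid/ → toiziixiogid.
Rule 4 (final devoicing): /d/ is a voiced stop in word-final position, so it devoices to [t]. /toiziixiogid/ → toiziixiogit.

toiziixiogit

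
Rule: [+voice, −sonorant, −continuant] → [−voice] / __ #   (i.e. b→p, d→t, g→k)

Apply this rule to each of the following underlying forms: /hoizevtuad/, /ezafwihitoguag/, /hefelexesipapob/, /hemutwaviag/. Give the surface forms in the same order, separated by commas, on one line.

/hoizevtuad/: /d/ is a voiced stop in word-final position, so it devoices to [t]. → [hoizevtuat].
/ezafwihitoguag/: /g/ is a voiced stop in word-final position, so it devoices to [k]. → [ezafwihitoguak].
/hefelexesipapob/: /b/ is a voiced stop in word-final position, so it devoices to [p]. → [hefelexesipapop].
/hemutwaviag/: /g/ is a voiced stop in word-final position, so it devoices to [k]. → [hemutwaviak].

hoizevtuat, ezafwihitoguak, hefelexesipapop, hemutwaviak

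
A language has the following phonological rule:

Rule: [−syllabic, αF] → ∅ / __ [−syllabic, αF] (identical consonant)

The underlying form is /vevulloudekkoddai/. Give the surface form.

vevuloudekodai

/ll/ is a geminate; the first /l/ deletes.
/kk/ is a geminate; the first /k/ deletes.
/dd/ is a geminate; the first /d/ deletes.
Surface form: [vevuloudekodai].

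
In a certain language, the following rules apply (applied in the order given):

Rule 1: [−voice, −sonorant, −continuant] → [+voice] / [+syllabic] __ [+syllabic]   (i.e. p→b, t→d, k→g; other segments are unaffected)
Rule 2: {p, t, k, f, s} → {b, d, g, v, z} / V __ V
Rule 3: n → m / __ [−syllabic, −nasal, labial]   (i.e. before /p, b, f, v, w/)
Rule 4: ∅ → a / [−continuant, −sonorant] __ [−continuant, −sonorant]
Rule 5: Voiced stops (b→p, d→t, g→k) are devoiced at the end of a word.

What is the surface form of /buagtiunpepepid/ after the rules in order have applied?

buagatiumpebebit

Rule 1 (intervocalic voicing): /p/ is a voiceless stop between vowels /e/ and /e/, so it voices to [b]. /p/ is a voiceless stop between vowels /e/ and /i/, so it voices to [b]. /buagtiunpepepid/ → buagtiunpebebid.
Rule 2 (intervocalic voicing): no segment meets the environment; /buagtiunpebebid/ is unchanged.
Rule 3 (nasal place assimilation): /n/ precedes the labial consonant /p/, so it assimilates in place to [m]. /buagtiunpebebid/ → buagtiumpebebid.
Rule 4 (stop-cluster a-epenthesis): /g/ and /t/ form a stop–stop cluster, so [a] is inserted between them. /buagtiumpebebid/ → buagatiumpebebid.
Rule 5 (final devoicing): /d/ is a voiced stop in word-final position, so it devoices to [t]. /buagatiumpebebid/ → buagatiumpebebit.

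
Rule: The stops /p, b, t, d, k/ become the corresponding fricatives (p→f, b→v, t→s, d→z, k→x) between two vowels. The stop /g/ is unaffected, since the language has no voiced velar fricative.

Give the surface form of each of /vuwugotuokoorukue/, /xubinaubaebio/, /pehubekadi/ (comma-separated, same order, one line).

/vuwugotuokoorukue/: /t/ is a stop between vowels /o/ and /u/, so it spirantizes to the fricative [s]. /k/ is a stop between vowels /o/ and /o/, so it spirantizes to the fricative [x]. /k/ is a stop between vowels /u/ and /u/, so it spirantizes to the fricative [x]. → [vuwugosuoxooruxue].
/xubinaubaebio/: /b/ is a stop between vowels /u/ and /i/, so it spirantizes to the fricative [v]. /b/ is a stop between vowels /u/ and /a/, so it spirantizes to the fricative [v]. /b/ is a stop between vowels /e/ and /i/, so it spirantizes to the fricative [v]. → [xuvinauvaevio].
/pehubekadi/: /b/ is a stop between vowels /u/ and /e/, so it spirantizes to the fricative [v]. /k/ is a stop between vowels /e/ and /a/, so it spirantizes to the fricative [x]. /d/ is a stop between vowels /a/ and /i/, so it spirantizes to the fricative [z]. → [pehuvexazi].

vuwugosuoxooruxue, xuvinauvaevio, pehuvexazi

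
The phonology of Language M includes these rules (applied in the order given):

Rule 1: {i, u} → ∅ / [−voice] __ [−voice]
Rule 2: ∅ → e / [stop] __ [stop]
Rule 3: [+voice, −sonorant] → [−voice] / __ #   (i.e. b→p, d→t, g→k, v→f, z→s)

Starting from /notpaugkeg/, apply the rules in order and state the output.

Rule 1 (high vowel syncope): no segment meets the environment; /notpaugkeg/ is unchanged.
Rule 2 (stop-cluster e-epenthesis): /t/ and /p/ form a stop–stop cluster, so [e] is inserted between them. /g/ and /k/ form a stop–stop cluster, so [e] is inserted between them. /notpaugkeg/ → notepaugekeg.
Rule 3 (final devoicing): /g/ is a voiced obstruent in word-final position, so it devoices to [k]. /notepaugekeg/ → notepaugekek.

notepaugekek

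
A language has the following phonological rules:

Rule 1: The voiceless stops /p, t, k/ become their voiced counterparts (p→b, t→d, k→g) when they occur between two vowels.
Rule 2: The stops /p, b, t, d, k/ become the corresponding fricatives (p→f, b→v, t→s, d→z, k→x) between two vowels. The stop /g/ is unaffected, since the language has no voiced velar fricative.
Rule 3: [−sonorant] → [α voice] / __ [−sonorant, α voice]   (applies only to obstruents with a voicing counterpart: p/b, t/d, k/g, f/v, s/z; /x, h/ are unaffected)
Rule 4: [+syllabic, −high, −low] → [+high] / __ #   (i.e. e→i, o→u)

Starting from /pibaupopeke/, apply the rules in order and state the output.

pivauvovegi

Rule 1 (intervocalic voicing): /p/ is a voiceless stop between vowels /u/ and /o/, so it voices to [b]. /p/ is a voiceless stop between vowels /o/ and /e/, so it voices to [b]. /k/ is a voiceless stop between vowels /e/ and /e/, so it voices to [g]. /pibaupopeke/ → pibaubobege.
Rule 2 (intervocalic spirantization): /b/ is a stop between vowels /i/ and /a/, so it spirantizes to the fricative [v]. /b/ is a stop between vowels /u/ and /o/, so it spirantizes to the fricative [v]. /b/ is a stop between vowels /o/ and /e/, so it spirantizes to the fricative [v]. /pibaubobege/ → pivauvovege.
Rule 3 (regressive voicing assimilation): no segment meets the environment; /pivauvovege/ is unchanged.
Rule 4 (final vowel raising): /e/ is a mid vowel in word-final position, so it raises to [i]. /pivauvovege/ → pivauvovegi.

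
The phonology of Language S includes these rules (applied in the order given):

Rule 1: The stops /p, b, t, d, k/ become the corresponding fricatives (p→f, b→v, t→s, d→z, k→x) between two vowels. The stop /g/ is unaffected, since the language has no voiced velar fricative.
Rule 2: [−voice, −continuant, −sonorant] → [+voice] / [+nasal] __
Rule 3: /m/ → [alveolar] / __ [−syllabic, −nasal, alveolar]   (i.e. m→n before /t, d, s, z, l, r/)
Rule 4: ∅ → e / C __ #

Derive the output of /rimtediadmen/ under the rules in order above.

rindeziadmene

Rule 1 (intervocalic spirantization): /d/ is a stop between vowels /e/ and /i/, so it spirantizes to the fricative [z]. /rimtediadmen/ → rimteziadmen.
Rule 2 (post-nasal voicing): /t/ is a voiceless stop immediately after the nasal /m/, so it voices to [d]. /rimteziadmen/ → rimdeziadmen.
Rule 3 (nasal place assimilation): /m/ precedes the alveolar consonant /d/, so it assimilates in place to [n]. /rimdeziadmen/ → rindeziadmen.
Rule 4 (final e-epenthesis): the form ends in the consonant /n/, so [e] is inserted word-finally. /rindeziadmen/ → rindeziadmene.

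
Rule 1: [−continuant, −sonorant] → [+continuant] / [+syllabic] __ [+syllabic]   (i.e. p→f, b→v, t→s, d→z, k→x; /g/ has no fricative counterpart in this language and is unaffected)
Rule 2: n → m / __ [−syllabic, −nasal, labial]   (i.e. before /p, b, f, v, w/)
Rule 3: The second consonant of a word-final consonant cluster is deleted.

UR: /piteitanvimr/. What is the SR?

Rule 1 (intervocalic spirantization): /t/ is a stop between vowels /i/ and /e/, so it spirantizes to the fricative [s]. /t/ is a stop between vowels /i/ and /a/, so it spirantizes to the fricative [s]. /piteitanvimr/ → piseisanvimr.
Rule 2 (nasal place assimilation): /n/ precedes the labial consonant /v/, so it assimilates in place to [m]. /piseisanvimr/ → piseisamvimr.
Rule 3 (final cluster simplification): /r/ is the second consonant of a word-final cluster /mr/, so it deletes. /piseisamvimr/ → piseisamvim.

piseisamvim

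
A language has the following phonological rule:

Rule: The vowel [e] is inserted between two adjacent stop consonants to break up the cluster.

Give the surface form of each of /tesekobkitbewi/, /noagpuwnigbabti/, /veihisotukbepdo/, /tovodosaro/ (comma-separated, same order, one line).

/tesekobkitbewi/: /b/ and /k/ form a stop–stop cluster, so [e] is inserted between them. /t/ and /b/ form a stop–stop cluster, so [e] is inserted between them. → [tesekobekitebewi].
/noagpuwnigbabti/: /g/ and /p/ form a stop–stop cluster, so [e] is inserted between them. /g/ and /b/ form a stop–stop cluster, so [e] is inserted between them. /b/ and /t/ form a stop–stop cluster, so [e] is inserted between them. → [noagepuwnigebabeti].
/veihisotukbepdo/: /k/ and /b/ form a stop–stop cluster, so [e] is inserted between them. /p/ and /d/ form a stop–stop cluster, so [e] is inserted between them. → [veihisotukebepedo].
/tovodosaro/: the rule's environment is not met; surfaces unchanged as [tovodosaro].

tesekobekitebewi, noagepuwnigebabeti, veihisotukebepedo, tovodosaro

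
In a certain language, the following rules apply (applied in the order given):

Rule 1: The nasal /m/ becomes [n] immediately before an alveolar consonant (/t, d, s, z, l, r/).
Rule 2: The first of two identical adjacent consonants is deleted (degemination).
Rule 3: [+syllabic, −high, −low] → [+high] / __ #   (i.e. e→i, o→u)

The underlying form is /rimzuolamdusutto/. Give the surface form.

Rule 1 (nasal place assimilation): /m/ precedes the alveolar consonant /z/, so it assimilates in place to [n]. /m/ precedes the alveolar consonant /d/, so it assimilates in place to [n]. /rimzuolamdusutto/ → rinzuolandusutto.
Rule 2 (degemination): /tt/ is a geminate; the first /t/ deletes. /rinzuolandusutto/ → rinzuolandusuto.
Rule 3 (final vowel raising): /o/ is a mid vowel in word-final position, so it raises to [u]. /rinzuolandusuto/ → rinzuolandusutu.

rinzuolandusutu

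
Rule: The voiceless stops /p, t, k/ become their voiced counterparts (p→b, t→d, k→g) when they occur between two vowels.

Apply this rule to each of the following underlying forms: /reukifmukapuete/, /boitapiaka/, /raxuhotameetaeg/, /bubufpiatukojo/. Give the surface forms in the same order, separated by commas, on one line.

/reukifmukapuete/: /k/ is a voiceless stop between vowels /u/ and /i/, so it voices to [g]. /k/ is a voiceless stop between vowels /u/ and /a/, so it voices to [g]. /p/ is a voiceless stop between vowels /a/ and /u/, so it voices to [b]. /t/ is a voiceless stop between vowels /e/ and /e/, so it voices to [d]. → [reugifmugabuede].
/boitapiaka/: /t/ is a voiceless stop between vowels /i/ and /a/, so it voices to [d]. /p/ is a voiceless stop between vowels /a/ and /i/, so it voices to [b]. /k/ is a voiceless stop between vowels /a/ and /a/, so it voices to [g]. → [boidabiaga].
/raxuhotameetaeg/: /t/ is a voiceless stop between vowels /o/ and /a/, so it voices to [d]. /t/ is a voiceless stop between vowels /e/ and /a/, so it voices to [d]. → [raxuhodameedaeg].
/bubufpiatukojo/: /t/ is a voiceless stop between vowels /a/ and /u/, so it voices to [d]. /k/ is a voiceless stop between vowels /u/ and /o/, so it voices to [g]. → [bubufpiadugojo].

reugifmugabuede, boidabiaga, raxuhodameedaeg, bubufpiadugojo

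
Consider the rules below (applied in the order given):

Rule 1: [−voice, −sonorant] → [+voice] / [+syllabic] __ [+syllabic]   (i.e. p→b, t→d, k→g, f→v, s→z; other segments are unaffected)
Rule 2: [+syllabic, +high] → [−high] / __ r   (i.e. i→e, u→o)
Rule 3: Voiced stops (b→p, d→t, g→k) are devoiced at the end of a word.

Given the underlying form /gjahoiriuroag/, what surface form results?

Rule 1 (intervocalic voicing): no segment meets the environment; /gjahoiriuroag/ is unchanged.
Rule 2 (pre-rhotic lowering): /i/ is a high vowel immediately before /r/, so it lowers to [e]. /u/ is a high vowel immediately before /r/, so it lowers to [o]. /gjahoiriuroag/ → gjahoerioroag.
Rule 3 (final devoicing): /g/ is a voiced stop in word-final position, so it devoices to [k]. /gjahoerioroag/ → gjahoerioroak.

gjahoerioroak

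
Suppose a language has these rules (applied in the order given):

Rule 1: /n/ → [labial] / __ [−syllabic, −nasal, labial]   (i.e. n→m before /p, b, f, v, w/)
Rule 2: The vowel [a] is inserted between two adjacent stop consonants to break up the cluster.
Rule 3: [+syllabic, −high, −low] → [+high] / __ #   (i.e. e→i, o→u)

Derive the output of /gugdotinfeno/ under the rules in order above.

gugadotimfenu

Rule 1 (nasal place assimilation): /n/ precedes the labial consonant /f/, so it assimilates in place to [m]. /gugdotinfeno/ → gugdotimfeno.
Rule 2 (stop-cluster a-epenthesis): /g/ and /d/ form a stop–stop cluster, so [a] is inserted between them. /gugdotimfeno/ → gugadotimfeno.
Rule 3 (final vowel raising): /o/ is a mid vowel in word-final position, so it raises to [u]. /gugadotimfeno/ → gugadotimfenu.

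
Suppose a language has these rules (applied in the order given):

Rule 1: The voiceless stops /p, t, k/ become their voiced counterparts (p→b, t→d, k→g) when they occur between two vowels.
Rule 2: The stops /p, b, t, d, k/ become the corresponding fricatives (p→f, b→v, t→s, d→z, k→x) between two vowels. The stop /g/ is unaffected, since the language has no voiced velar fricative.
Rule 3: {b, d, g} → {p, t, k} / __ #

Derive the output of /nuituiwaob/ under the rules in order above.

Rule 1 (intervocalic voicing): /t/ is a voiceless stop between vowels /i/ and /u/, so it voices to [d]. /nuituiwaob/ → nuiduiwaob.
Rule 2 (intervocalic spirantization): /d/ is a stop between vowels /i/ and /u/, so it spirantizes to the fricative [z]. /nuiduiwaob/ → nuizuiwaob.
Rule 3 (final devoicing): /b/ is a voiced stop in word-final position, so it devoices to [p]. /nuizuiwaob/ → nuizuiwaop.

nuizuiwaop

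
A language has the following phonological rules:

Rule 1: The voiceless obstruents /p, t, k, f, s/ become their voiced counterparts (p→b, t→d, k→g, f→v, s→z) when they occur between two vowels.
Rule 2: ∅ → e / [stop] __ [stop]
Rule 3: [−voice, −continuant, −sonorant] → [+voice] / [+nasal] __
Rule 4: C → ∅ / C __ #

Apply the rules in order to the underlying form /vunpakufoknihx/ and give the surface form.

Rule 1 (intervocalic voicing): /k/ is a voiceless obstruent between vowels /a/ and /u/, so it voices to [g]. /f/ is a voiceless obstruent between vowels /u/ and /o/, so it voices to [v]. /vunpakufoknihx/ → vunpaguvoknihx.
Rule 2 (stop-cluster e-epenthesis): no segment meets the environment; /vunpaguvoknihx/ is unchanged.
Rule 3 (post-nasal voicing): /p/ is a voiceless stop immediately after the nasal /n/, so it voices to [b]. /vunpaguvoknihx/ → vunbaguvoknihx.
Rule 4 (final cluster simplification): /x/ is the second consonant of a word-final cluster /hx/, so it deletes. /vunbaguvoknihx/ → vunbaguvoknih.

vunbaguvoknih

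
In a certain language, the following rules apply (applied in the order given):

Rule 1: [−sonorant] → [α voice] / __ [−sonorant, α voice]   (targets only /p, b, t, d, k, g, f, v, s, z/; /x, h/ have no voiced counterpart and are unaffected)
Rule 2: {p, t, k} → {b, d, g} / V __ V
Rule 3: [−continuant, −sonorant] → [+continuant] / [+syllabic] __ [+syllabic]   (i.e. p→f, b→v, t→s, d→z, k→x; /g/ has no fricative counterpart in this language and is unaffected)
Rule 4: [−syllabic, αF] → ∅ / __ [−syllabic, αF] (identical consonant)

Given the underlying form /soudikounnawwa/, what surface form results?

Rule 1 (regressive voicing assimilation): no segment meets the environment; /soudikounnawwa/ is unchanged.
Rule 2 (intervocalic voicing): /k/ is a voiceless stop between vowels /i/ and /o/, so it voices to [g]. /soudikounnawwa/ → soudigounnawwa.
Rule 3 (intervocalic spirantization): /d/ is a stop between vowels /u/ and /i/, so it spirantizes to the fricative [z]. /soudigounnawwa/ → souzigounnawwa.
Rule 4 (degemination): /nn/ is a geminate; the first /n/ deletes. /ww/ is a geminate; the first /w/ deletes. /souzigounnawwa/ → souzigounawa.

souzigounawa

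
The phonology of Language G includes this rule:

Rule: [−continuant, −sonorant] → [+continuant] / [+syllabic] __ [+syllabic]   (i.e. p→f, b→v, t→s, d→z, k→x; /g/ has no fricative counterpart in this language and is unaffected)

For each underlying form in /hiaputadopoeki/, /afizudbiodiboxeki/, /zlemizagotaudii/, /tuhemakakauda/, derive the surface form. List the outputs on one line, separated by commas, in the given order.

hiafusazofoexi, afizudbiozivoxexi, zlemizagosauzii, tuhemaxaxauza

/hiaputadopoeki/: /p/ is a stop between vowels /a/ and /u/, so it spirantizes to the fricative [f]. /t/ is a stop between vowels /u/ and /a/, so it spirantizes to the fricative [s]. /d/ is a stop between vowels /a/ and /o/, so it spirantizes to the fricative [z]. /p/ is a stop between vowels /o/ and /o/, so it spirantizes to the fricative [f]. /k/ is a stop between vowels /e/ and /i/, so it spirantizes to the fricative [x]. → [hiafusazofoexi].
/afizudbiodiboxeki/: /d/ is a stop between vowels /o/ and /i/, so it spirantizes to the fricative [z]. /b/ is a stop between vowels /i/ and /o/, so it spirantizes to the fricative [v]. /k/ is a stop between vowels /e/ and /i/, so it spirantizes to the fricative [x]. → [afizudbiozivoxexi].
/zlemizagotaudii/: /t/ is a stop between vowels /o/ and /a/, so it spirantizes to the fricative [s]. /d/ is a stop between vowels /u/ and /i/, so it spirantizes to the fricative [z]. → [zlemizagosauzii].
/tuhemakakauda/: /k/ is a stop between vowels /a/ and /a/, so it spirantizes to the fricative [x]. /k/ is a stop between vowels /a/ and /a/, so it spirantizes to the fricative [x]. /d/ is a stop between vowels /u/ and /a/, so it spirantizes to the fricative [z]. → [tuhemaxaxauza].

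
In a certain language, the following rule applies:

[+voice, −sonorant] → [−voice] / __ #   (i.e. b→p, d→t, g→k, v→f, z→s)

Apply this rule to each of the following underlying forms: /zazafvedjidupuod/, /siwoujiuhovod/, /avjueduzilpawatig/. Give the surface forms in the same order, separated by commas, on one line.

zazafvedjidupuot, siwoujiuhovot, avjueduzilpawatik

/zazafvedjidupuod/: /d/ is a voiced obstruent in word-final position, so it devoices to [t]. → [zazafvedjidupuot].
/siwoujiuhovod/: /d/ is a voiced obstruent in word-final position, so it devoices to [t]. → [siwoujiuhovot].
/avjueduzilpawatig/: /g/ is a voiced obstruent in word-final position, so it devoices to [k]. → [avjueduzilpawatik].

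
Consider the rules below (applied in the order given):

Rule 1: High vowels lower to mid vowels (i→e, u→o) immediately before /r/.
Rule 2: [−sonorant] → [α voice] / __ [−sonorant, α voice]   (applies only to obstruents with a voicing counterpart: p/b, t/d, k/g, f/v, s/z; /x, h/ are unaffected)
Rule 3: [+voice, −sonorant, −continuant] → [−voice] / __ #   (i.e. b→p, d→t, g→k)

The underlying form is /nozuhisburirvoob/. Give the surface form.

Rule 1 (pre-rhotic lowering): /u/ is a high vowel immediately before /r/, so it lowers to [o]. /i/ is a high vowel immediately before /r/, so it lowers to [e]. /nozuhisburirvoob/ → nozuhisborervoob.
Rule 2 (regressive voicing assimilation): /s/ precedes the voiced obstruent /b/, so it voices to [z] by assimilation. /nozuhisborervoob/ → nozuhizborervoob.
Rule 3 (final devoicing): /b/ is a voiced stop in word-final position, so it devoices to [p]. /nozuhizborervoob/ → nozuhizborervoop.

nozuhizborervoop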